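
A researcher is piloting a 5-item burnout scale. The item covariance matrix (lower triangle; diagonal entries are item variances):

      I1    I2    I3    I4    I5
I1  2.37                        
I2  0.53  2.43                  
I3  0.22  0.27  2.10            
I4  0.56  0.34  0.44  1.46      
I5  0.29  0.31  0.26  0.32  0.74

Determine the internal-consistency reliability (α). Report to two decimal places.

α = 0.55

sum of item variances = 2.37 + 2.43 + 2.10 + 1.46 + 0.74 = 9.10
Sum of off-diagonal covariances = 3.54
σ²_total = 9.10 + 2 × 3.54 = 16.18
α = (k/(k−1))·(1 − sum of item variances/σ²_total) = (5/4)·(1 − 9.10/16.18) = 0.55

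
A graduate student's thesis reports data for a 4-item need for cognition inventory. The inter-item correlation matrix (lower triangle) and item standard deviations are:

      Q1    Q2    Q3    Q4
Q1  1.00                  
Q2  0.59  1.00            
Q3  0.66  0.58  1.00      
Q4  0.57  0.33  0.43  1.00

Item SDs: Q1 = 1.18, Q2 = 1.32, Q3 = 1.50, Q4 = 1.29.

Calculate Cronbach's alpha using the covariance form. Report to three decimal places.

Cronbach's alpha = 0.812

Σσ²ᵢ = 1.18² + 1.32² + 1.50² + 1.29² = 7.0489
Covariances σ_ij = r_ij · s_i · s_j:
  σ(Q1,Q2) = 0.59 × 1.18 × 1.32 = 0.9190
  σ(Q1,Q3) = 0.66 × 1.18 × 1.50 = 1.1682
  σ(Q1,Q4) = 0.57 × 1.18 × 1.29 = 0.8677
  σ(Q2,Q3) = 0.58 × 1.32 × 1.50 = 1.1484
  σ(Q2,Q4) = 0.33 × 1.32 × 1.29 = 0.5619
  σ(Q3,Q4) = 0.43 × 1.50 × 1.29 = 0.8321
σ²_T = Σσ²ᵢ + 2·Σσ_ij = 7.0489 + 2 × 5.4973 = 18.0435
α = (4/3)·(1 − 7.0489/18.0435) = 0.812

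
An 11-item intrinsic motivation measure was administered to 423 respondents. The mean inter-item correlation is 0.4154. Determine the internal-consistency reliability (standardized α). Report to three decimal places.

standardized α = 0.887

Standardized α = k·r̄ / (1 + (k−1)·r̄) = 11 × 0.4154 / (1 + 10 × 0.4154)
  = 4.5694 / 5.1540 = 0.887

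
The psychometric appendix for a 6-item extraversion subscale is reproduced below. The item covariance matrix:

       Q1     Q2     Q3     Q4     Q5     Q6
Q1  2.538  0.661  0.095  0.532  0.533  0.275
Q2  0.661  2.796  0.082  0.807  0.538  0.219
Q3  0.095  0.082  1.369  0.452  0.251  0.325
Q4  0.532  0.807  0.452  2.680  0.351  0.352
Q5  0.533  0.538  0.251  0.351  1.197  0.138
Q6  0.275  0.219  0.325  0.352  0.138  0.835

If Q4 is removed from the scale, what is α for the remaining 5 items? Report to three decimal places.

α = 0.521

Remaining items: Q1, Q2, Q3, Q5, Q6 (k = 5).
Σσᵢ² = 2.538 + 2.796 + 1.369 + 1.197 + 0.835 = 8.735
total variance = 8.735 + 2 × 3.117 = 14.969
α (item deleted) = (5/4)·(1 − 8.735/14.969) = 0.521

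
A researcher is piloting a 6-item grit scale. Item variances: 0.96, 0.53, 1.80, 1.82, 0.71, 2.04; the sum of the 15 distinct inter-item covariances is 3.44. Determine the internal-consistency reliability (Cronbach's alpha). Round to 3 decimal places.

Cronbach's alpha = 0.560

ΣVar(i) = 0.96 + 0.53 + 1.80 + 1.82 + 0.71 + 2.04 = 7.86
Sum of distinct covariances = 3.44
Var(T) = ΣVar(i) + 2·Σcov = 7.86 + 2 × 3.44 = 14.74
α = (6/5)·(1 − 7.86/14.74) = 0.560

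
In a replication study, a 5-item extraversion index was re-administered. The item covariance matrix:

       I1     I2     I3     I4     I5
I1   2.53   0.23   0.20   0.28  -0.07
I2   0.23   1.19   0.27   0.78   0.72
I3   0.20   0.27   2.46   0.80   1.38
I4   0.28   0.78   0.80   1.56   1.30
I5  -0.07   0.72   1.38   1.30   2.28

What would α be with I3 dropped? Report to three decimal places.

Remaining items: I1, I2, I4, I5 (k = 4).
ΣVar(i) = 2.53 + 1.19 + 1.56 + 2.28 = 7.56
σ²_total = 7.56 + 2 × 3.24 = 14.04
α (item deleted) = (4/3)·(1 − 7.56/14.04) = 0.615

α = 0.615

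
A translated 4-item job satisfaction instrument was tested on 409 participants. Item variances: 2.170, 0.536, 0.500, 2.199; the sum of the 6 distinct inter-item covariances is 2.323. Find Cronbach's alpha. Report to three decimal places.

Cronbach's alpha = 0.616

Σσᵢ² = 2.170 + 0.536 + 0.500 + 2.199 = 5.405
Sum of distinct covariances = 2.323
σ²_T = Σσᵢ² + 2·Σcov = 5.405 + 2 × 2.323 = 10.051
α = (4/3)·(1 − 5.405/10.051) = 0.616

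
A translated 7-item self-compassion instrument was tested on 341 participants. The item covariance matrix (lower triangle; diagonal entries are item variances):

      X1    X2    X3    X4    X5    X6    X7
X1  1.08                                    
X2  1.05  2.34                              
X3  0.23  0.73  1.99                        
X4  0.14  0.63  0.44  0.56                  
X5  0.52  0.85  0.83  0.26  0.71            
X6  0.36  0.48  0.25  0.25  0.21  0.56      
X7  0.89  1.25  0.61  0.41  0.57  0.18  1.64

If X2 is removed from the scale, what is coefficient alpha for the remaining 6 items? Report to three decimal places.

α = 0.783

Remaining items: X1, X3, X4, X5, X6, X7 (k = 6).
Σσ²ᵢ = 1.08 + 1.99 + 0.56 + 0.71 + 0.56 + 1.64 = 6.54
total variance = 6.54 + 2 × 6.15 = 18.84
α (item deleted) = (6/5)·(1 − 6.54/18.84) = 0.783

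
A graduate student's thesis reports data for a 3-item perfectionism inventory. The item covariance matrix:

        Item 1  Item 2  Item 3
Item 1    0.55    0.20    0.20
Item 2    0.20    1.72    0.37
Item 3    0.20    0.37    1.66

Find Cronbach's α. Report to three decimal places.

Σσᵢ² = 0.55 + 1.72 + 1.66 = 3.93
Σ_{i<j} σ_ij = 0.77
total variance = 3.93 + 2 × 0.77 = 5.47
α = (k/(k−1))·(1 − Σσᵢ²/total variance) = (3/2)·(1 − 3.93/5.47) = 0.422

Cronbach's α = 0.422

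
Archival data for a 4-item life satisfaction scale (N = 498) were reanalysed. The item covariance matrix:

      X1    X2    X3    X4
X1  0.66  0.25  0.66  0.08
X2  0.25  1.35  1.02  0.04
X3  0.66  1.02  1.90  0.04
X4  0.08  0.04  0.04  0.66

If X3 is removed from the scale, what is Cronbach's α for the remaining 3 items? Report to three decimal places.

α = 0.326

Remaining items: X1, X2, X4 (k = 3).
Σσᵢ² = 0.66 + 1.35 + 0.66 = 2.67
σ²_total = 2.67 + 2 × 0.37 = 3.41
α (item deleted) = (3/2)·(1 − 2.67/3.41) = 0.326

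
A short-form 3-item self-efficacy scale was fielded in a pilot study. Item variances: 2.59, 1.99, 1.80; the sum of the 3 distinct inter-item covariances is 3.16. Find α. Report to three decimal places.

Σσᵢ² = 2.59 + 1.99 + 1.80 = 6.38
Sum of distinct covariances = 3.16
Var(T) = Σσᵢ² + 2·Σcov = 6.38 + 2 × 3.16 = 12.70
α = (3/2)·(1 − 6.38/12.70) = 0.746

α = 0.746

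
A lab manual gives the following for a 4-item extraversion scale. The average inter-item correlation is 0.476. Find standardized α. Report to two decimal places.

Standardized α = k·r̄ / (1 + (k−1)·r̄) = 4 × 0.476 / (1 + 3 × 0.476)
  = 1.9040 / 2.4280 = 0.78

standardized α = 0.78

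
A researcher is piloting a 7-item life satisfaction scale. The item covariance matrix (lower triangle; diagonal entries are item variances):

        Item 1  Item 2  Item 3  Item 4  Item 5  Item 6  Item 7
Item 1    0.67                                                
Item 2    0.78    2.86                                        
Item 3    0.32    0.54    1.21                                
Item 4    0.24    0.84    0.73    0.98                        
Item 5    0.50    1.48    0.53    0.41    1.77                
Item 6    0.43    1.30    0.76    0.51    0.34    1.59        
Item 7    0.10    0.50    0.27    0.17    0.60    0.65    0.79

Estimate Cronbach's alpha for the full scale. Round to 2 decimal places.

Cronbach's alpha = 0.83

sum of item variances = 0.67 + 2.86 + 1.21 + 0.98 + 1.77 + 1.59 + 0.79 = 9.87
Sum of the distinct covariances = 12.00
σ²_total = 9.87 + 2 × 12.00 = 33.87
α = (k/(k−1))·(1 − sum of item variances/σ²_total) = (7/6)·(1 − 9.87/33.87) = 0.83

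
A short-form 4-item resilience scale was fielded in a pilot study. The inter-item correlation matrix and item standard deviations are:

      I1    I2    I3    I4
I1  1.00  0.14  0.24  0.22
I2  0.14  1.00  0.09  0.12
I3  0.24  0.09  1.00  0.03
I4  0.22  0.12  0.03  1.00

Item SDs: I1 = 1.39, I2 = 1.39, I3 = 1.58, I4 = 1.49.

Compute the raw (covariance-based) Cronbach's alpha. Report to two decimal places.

α = 0.39

Σσ²ᵢ = 1.39² + 1.39² + 1.58² + 1.49² = 8.5807
Covariances σ_ij = r_ij · s_i · s_j:
  σ(I1,I2) = 0.14 × 1.39 × 1.39 = 0.2705
  σ(I1,I3) = 0.24 × 1.39 × 1.58 = 0.5271
  σ(I1,I4) = 0.22 × 1.39 × 1.49 = 0.4556
  σ(I2,I3) = 0.09 × 1.39 × 1.58 = 0.1977
  σ(I2,I4) = 0.12 × 1.39 × 1.49 = 0.2485
  σ(I3,I4) = 0.03 × 1.58 × 1.49 = 0.0706
σ²_T = Σσ²ᵢ + 2·Σσ_ij = 8.5807 + 2 × 1.7700 = 12.1207
α = (4/3)·(1 − 8.5807/12.1207) = 0.39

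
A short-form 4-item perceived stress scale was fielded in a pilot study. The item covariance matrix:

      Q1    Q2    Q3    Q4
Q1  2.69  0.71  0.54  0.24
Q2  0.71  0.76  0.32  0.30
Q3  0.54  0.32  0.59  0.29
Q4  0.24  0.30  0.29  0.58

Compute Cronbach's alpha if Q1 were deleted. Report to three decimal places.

Remaining items: Q2, Q3, Q4 (k = 3).
Σσ²ᵢ = 0.76 + 0.59 + 0.58 = 1.93
total variance = 1.93 + 2 × 0.91 = 3.75
α (item deleted) = (3/2)·(1 − 1.93/3.75) = 0.728

Cronbach's alpha = 0.728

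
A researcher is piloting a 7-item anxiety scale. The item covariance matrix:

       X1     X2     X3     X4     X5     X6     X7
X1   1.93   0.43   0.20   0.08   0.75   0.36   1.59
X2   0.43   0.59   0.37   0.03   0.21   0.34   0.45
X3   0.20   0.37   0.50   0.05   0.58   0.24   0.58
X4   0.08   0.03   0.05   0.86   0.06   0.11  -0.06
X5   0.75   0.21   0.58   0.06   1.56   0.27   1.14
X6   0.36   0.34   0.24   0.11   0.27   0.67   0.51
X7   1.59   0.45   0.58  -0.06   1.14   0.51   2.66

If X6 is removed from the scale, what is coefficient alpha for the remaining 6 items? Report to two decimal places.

coefficient alpha = 0.74

Remaining items: X1, X2, X3, X4, X5, X7 (k = 6).
sum of item variances = 1.93 + 0.59 + 0.50 + 0.86 + 1.56 + 2.66 = 8.10
σ²_total = 8.10 + 2 × 6.46 = 21.02
α (item deleted) = (6/5)·(1 − 8.10/21.02) = 0.74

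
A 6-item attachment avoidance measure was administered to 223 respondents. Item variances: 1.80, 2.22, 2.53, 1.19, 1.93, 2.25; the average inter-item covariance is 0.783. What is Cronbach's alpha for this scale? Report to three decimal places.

Σσ²ᵢ = 1.80 + 2.22 + 2.53 + 1.19 + 1.93 + 2.25 = 11.92
Sum of the 15 distinct covariances = 15 × 0.783 = 11.745
σ²_total = Σσ²ᵢ + 2·Σcov = 11.92 + 2 × 11.745 = 35.410
α = (6/5)·(1 − 11.92/35.410) = 0.796

Cronbach's alpha = 0.796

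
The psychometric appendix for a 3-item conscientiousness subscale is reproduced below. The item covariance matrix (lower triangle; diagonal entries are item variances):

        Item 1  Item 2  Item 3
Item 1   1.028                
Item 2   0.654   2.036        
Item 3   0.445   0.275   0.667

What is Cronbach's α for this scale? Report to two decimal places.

Σσ²ᵢ = 1.028 + 2.036 + 0.667 = 3.731
Σ_{i<j} σ_ij = 1.374
Var(T) = 3.731 + 2 × 1.374 = 6.479
α = (k/(k−1))·(1 − Σσ²ᵢ/Var(T)) = (3/2)·(1 − 3.731/6.479) = 0.64

Cronbach's α = 0.64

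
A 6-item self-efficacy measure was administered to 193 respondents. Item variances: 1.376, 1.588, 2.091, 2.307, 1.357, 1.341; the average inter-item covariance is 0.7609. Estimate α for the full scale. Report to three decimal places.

α = 0.833

sum of item variances = 1.376 + 1.588 + 2.091 + 2.307 + 1.357 + 1.341 = 10.060
Sum of the 15 distinct covariances = 15 × 0.7609 = 11.4135
σ²_total = sum of item variances + 2·Σcov = 10.060 + 2 × 11.4135 = 32.8870
α = (6/5)·(1 − 10.060/32.8870) = 0.833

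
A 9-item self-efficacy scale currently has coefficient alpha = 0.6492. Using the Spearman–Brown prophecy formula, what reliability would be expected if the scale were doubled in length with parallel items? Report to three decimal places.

Length factor m = 2
α' = m·α / (1 + (m−1)·α)
   = 2 × 0.6492 / (1 + (2 − 1) × 0.6492)
   = 1.2984 / 1.6492 = 0.787

predicted reliability = 0.787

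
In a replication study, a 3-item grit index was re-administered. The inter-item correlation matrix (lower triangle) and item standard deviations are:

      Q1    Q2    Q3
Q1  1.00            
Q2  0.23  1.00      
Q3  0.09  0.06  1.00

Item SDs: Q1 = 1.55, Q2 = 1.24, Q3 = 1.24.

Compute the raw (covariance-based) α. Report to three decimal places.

α = 0.308

Σσ²ᵢ = 1.55² + 1.24² + 1.24² = 5.4777
Covariances σ_ij = r_ij · s_i · s_j:
  σ(Q1,Q2) = 0.23 × 1.55 × 1.24 = 0.4421
  σ(Q1,Q3) = 0.09 × 1.55 × 1.24 = 0.1730
  σ(Q2,Q3) = 0.06 × 1.24 × 1.24 = 0.0923
σ²_T = Σσ²ᵢ + 2·Σσ_ij = 5.4777 + 2 × 0.7074 = 6.8925
α = (3/2)·(1 − 5.4777/6.8925) = 0.308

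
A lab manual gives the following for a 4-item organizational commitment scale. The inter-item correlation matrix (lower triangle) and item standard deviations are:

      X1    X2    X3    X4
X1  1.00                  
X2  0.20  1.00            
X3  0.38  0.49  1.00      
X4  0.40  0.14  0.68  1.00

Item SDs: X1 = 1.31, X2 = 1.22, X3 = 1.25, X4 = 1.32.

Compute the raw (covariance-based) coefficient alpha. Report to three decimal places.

α = 0.712

Σσ²ᵢ = 1.31² + 1.22² + 1.25² + 1.32² = 6.5094
Covariances σ_ij = r_ij · s_i · s_j:
  σ(X1,X2) = 0.20 × 1.31 × 1.22 = 0.3196
  σ(X1,X3) = 0.38 × 1.31 × 1.25 = 0.6222
  σ(X1,X4) = 0.40 × 1.31 × 1.32 = 0.6917
  σ(X2,X3) = 0.49 × 1.22 × 1.25 = 0.7472
  σ(X2,X4) = 0.14 × 1.22 × 1.32 = 0.2255
  σ(X3,X4) = 0.68 × 1.25 × 1.32 = 1.1220
σ²_T = Σσ²ᵢ + 2·Σσ_ij = 6.5094 + 2 × 3.7282 = 13.9658
α = (4/3)·(1 − 6.5094/13.9658) = 0.712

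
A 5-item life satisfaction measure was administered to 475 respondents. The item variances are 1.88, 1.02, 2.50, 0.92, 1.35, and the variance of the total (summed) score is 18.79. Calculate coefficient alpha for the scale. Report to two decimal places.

ΣVar(i) = 1.88 + 1.02 + 2.50 + 0.92 + 1.35 = 7.67
α = (k/(k−1))·(1 − ΣVar(i)/σ²_T) = (5/4)·(1 − 7.67/18.79) = 0.74

coefficient alpha = 0.74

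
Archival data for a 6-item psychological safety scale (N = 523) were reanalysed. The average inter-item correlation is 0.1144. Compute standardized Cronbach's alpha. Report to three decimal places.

α = 0.437

Standardized α = k·r̄ / (1 + (k−1)·r̄) = 6 × 0.1144 / (1 + 5 × 0.1144)
  = 0.6864 / 1.5720 = 0.437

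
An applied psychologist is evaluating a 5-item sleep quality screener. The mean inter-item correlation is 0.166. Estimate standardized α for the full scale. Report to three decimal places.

Standardized α = k·r̄ / (1 + (k−1)·r̄) = 5 × 0.166 / (1 + 4 × 0.166)
  = 0.8300 / 1.6640 = 0.499

standardized α = 0.499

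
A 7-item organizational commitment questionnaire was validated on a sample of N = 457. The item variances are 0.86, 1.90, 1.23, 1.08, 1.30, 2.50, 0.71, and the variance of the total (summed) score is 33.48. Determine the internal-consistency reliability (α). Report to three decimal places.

α = 0.833

Σσᵢ² = 0.86 + 1.90 + 1.23 + 1.08 + 1.30 + 2.50 + 0.71 = 9.58
α = (k/(k−1))·(1 − Σσᵢ²/total variance) = (7/6)·(1 − 9.58/33.48) = 0.833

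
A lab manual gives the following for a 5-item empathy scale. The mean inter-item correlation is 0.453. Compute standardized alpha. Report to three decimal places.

α = 0.805

Standardized α = k·r̄ / (1 + (k−1)·r̄) = 5 × 0.453 / (1 + 4 × 0.453)
  = 2.2650 / 2.8120 = 0.805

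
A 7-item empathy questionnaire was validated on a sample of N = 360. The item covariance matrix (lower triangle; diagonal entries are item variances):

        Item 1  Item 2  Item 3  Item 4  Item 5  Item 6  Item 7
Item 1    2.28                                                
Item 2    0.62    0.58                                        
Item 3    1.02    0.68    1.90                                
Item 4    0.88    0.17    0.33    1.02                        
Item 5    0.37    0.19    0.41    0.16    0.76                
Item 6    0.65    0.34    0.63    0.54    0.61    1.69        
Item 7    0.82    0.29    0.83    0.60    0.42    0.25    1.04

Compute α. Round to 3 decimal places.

α = 0.817

sum of item variances = 2.28 + 0.58 + 1.90 + 1.02 + 0.76 + 1.69 + 1.04 = 9.27
Sum of the distinct covariances = 10.81
total variance = 9.27 + 2 × 10.81 = 30.89
α = (k/(k−1))·(1 − sum of item variances/total variance) = (7/6)·(1 − 9.27/30.89) = 0.817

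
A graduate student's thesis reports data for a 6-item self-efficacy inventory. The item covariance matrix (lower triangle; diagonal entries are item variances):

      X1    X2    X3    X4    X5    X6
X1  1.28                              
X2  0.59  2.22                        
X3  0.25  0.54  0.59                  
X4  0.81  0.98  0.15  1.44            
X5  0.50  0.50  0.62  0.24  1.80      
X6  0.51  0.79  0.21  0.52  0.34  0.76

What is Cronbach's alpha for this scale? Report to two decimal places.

Σσ²ᵢ = 1.28 + 2.22 + 0.59 + 1.44 + 1.80 + 0.76 = 8.09
Sum of off-diagonal covariances = 7.55
total variance = 8.09 + 2 × 7.55 = 23.19
α = (k/(k−1))·(1 − Σσ²ᵢ/total variance) = (6/5)·(1 − 8.09/23.19) = 0.78

α = 0.78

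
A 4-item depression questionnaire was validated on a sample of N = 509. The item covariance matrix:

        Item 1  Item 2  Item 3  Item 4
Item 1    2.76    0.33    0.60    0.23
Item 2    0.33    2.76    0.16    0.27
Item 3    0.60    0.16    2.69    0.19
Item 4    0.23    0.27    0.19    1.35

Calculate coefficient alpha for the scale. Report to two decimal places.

coefficient alpha = 0.36

ΣVar(i) = 2.76 + 2.76 + 2.69 + 1.35 = 9.56
Sum of the distinct covariances = 1.78
σ²_total = 9.56 + 2 × 1.78 = 13.12
α = (k/(k−1))·(1 − ΣVar(i)/σ²_total) = (4/3)·(1 − 9.56/13.12) = 0.36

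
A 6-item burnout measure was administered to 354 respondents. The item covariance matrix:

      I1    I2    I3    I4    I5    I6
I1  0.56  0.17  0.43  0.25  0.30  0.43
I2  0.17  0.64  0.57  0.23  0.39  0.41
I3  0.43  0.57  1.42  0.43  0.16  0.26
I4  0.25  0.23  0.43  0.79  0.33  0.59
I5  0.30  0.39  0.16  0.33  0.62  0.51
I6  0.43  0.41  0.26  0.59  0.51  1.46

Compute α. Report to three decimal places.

α = 0.799

Σσᵢ² = 0.56 + 0.64 + 1.42 + 0.79 + 0.62 + 1.46 = 5.49
Σ_{i<j} σ_ij = 5.46
σ²_total = 5.49 + 2 × 5.46 = 16.41
α = (k/(k−1))·(1 − Σσᵢ²/σ²_total) = (6/5)·(1 − 5.49/16.41) = 0.799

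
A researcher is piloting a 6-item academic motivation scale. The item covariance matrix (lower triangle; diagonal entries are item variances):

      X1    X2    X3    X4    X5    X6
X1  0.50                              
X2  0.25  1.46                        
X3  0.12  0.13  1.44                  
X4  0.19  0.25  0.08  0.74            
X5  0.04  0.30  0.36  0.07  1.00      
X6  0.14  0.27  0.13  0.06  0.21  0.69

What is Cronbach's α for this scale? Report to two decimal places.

α = 0.57

sum of item variances = 0.50 + 1.46 + 1.44 + 0.74 + 1.00 + 0.69 = 5.83
Σ_{i<j} σ_ij = 2.60
σ²_total = 5.83 + 2 × 2.60 = 11.03
α = (k/(k−1))·(1 − sum of item variances/σ²_total) = (6/5)·(1 − 5.83/11.03) = 0.57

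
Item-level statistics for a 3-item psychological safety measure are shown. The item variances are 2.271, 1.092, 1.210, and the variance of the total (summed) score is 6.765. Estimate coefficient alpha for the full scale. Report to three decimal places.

Σσ²ᵢ = 2.271 + 1.092 + 1.210 = 4.573
α = (k/(k−1))·(1 − Σσ²ᵢ/Var(T)) = (3/2)·(1 − 4.573/6.765) = 0.486

coefficient alpha = 0.486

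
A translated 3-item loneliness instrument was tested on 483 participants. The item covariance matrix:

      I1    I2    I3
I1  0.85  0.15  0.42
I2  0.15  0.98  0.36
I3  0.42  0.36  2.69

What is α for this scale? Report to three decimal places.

ΣVar(i) = 0.85 + 0.98 + 2.69 = 4.52
Sum of the distinct covariances = 0.93
Var(T) = 4.52 + 2 × 0.93 = 6.38
α = (k/(k−1))·(1 − ΣVar(i)/Var(T)) = (3/2)·(1 − 4.52/6.38) = 0.437

α = 0.437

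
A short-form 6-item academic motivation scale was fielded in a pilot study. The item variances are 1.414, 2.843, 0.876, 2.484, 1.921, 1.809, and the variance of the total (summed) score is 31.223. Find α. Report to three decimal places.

sum of item variances = 1.414 + 2.843 + 0.876 + 2.484 + 1.921 + 1.809 = 11.347
α = (k/(k−1))·(1 − sum of item variances/σ²_total) = (6/5)·(1 − 11.347/31.223) = 0.764

α = 0.764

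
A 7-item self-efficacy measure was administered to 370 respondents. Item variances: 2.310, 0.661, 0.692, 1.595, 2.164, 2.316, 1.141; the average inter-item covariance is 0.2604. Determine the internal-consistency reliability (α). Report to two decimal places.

α = 0.58

Σσ²ᵢ = 2.310 + 0.661 + 0.692 + 1.595 + 2.164 + 2.316 + 1.141 = 10.879
Sum of the 21 distinct covariances = 21 × 0.2604 = 5.4684
total variance = Σσ²ᵢ + 2·Σcov = 10.879 + 2 × 5.4684 = 21.8158
α = (7/6)·(1 − 10.879/21.8158) = 0.58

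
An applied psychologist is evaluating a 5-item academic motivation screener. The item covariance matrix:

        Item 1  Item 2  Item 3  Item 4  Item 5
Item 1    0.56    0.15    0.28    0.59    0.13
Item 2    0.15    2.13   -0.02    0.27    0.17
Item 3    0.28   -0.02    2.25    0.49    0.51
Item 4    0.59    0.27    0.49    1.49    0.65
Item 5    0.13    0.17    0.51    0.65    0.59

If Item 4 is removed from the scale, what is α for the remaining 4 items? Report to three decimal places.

α = 0.408

Remaining items: Item 1, Item 2, Item 3, Item 5 (k = 4).
ΣVar(i) = 0.56 + 2.13 + 2.25 + 0.59 = 5.53
σ²_T = 5.53 + 2 × 1.22 = 7.97
α (item deleted) = (4/3)·(1 − 5.53/7.97) = 0.408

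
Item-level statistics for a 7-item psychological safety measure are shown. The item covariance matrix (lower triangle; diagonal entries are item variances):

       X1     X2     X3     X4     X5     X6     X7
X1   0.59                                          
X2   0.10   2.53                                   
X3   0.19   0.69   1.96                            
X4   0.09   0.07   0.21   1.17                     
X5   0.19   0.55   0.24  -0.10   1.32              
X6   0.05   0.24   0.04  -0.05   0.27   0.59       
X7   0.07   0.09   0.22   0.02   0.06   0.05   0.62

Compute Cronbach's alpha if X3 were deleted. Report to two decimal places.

α = 0.40

Remaining items: X1, X2, X4, X5, X6, X7 (k = 6).
sum of item variances = 0.59 + 2.53 + 1.17 + 1.32 + 0.59 + 0.62 = 6.82
σ²_T = 6.82 + 2 × 1.70 = 10.22
α (item deleted) = (6/5)·(1 − 6.82/10.22) = 0.40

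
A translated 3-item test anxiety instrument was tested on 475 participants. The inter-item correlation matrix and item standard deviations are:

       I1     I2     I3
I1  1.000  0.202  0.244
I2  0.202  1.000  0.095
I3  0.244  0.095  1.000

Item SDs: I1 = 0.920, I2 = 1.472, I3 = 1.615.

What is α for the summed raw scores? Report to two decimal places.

Σσ²ᵢ = 0.920² + 1.472² + 1.615² = 5.6214
Covariances σ_ij = r_ij · s_i · s_j:
  σ(I1,I2) = 0.202 × 0.920 × 1.472 = 0.2736
  σ(I1,I3) = 0.244 × 0.920 × 1.615 = 0.3625
  σ(I2,I3) = 0.095 × 1.472 × 1.615 = 0.2258
σ²_T = Σσ²ᵢ + 2·Σσ_ij = 5.6214 + 2 × 0.8619 = 7.3452
α = (3/2)·(1 − 5.6214/7.3452) = 0.35

α = 0.35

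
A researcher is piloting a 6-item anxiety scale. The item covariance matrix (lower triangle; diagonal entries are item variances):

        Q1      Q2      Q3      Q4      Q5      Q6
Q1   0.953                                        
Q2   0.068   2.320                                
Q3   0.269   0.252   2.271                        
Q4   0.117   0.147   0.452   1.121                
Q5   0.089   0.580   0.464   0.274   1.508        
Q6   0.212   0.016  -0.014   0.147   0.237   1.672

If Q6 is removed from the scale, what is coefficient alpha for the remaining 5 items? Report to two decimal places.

coefficient alpha = 0.50

Remaining items: Q1, Q2, Q3, Q4, Q5 (k = 5).
ΣVar(i) = 0.953 + 2.320 + 2.271 + 1.121 + 1.508 = 8.173
total variance = 8.173 + 2 × 2.712 = 13.597
α (item deleted) = (5/4)·(1 − 8.173/13.597) = 0.50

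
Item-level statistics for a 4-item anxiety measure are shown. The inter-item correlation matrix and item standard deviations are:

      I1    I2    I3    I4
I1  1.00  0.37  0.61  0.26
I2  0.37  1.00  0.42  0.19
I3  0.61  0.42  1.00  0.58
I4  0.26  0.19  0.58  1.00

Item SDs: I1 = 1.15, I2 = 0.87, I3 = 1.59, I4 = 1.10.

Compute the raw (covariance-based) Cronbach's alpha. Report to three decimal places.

Cronbach's alpha = 0.737

Σσ²ᵢ = 1.15² + 0.87² + 1.59² + 1.10² = 5.8175
Covariances σ_ij = r_ij · s_i · s_j:
  σ(I1,I2) = 0.37 × 1.15 × 0.87 = 0.3702
  σ(I1,I3) = 0.61 × 1.15 × 1.59 = 1.1154
  σ(I1,I4) = 0.26 × 1.15 × 1.10 = 0.3289
  σ(I2,I3) = 0.42 × 0.87 × 1.59 = 0.5810
  σ(I2,I4) = 0.19 × 0.87 × 1.10 = 0.1818
  σ(I3,I4) = 0.58 × 1.59 × 1.10 = 1.0144
σ²_T = Σσ²ᵢ + 2·Σσ_ij = 5.8175 + 2 × 3.5917 = 13.0009
α = (4/3)·(1 − 5.8175/13.0009) = 0.737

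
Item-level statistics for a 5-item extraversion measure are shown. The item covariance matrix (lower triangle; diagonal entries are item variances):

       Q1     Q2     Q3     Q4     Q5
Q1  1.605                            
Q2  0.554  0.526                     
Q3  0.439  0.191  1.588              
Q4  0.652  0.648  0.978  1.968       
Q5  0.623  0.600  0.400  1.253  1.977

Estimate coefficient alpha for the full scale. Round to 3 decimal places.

α = 0.779

Σσᵢ² = 1.605 + 0.526 + 1.588 + 1.968 + 1.977 = 7.664
Σ_{i<j} σ_ij = 6.338
total variance = 7.664 + 2 × 6.338 = 20.340
α = (k/(k−1))·(1 − Σσᵢ²/total variance) = (5/4)·(1 − 7.664/20.340) = 0.779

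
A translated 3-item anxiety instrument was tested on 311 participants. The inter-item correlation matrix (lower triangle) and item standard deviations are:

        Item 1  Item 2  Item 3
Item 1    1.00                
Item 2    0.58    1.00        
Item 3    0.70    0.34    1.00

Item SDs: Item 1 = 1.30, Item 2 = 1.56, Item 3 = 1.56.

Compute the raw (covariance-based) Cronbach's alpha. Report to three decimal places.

Σσ²ᵢ = 1.30² + 1.56² + 1.56² = 6.5572
Covariances σ_ij = r_ij · s_i · s_j:
  σ(Item 1,Item 2) = 0.58 × 1.30 × 1.56 = 1.1762
  σ(Item 1,Item 3) = 0.70 × 1.30 × 1.56 = 1.4196
  σ(Item 2,Item 3) = 0.34 × 1.56 × 1.56 = 0.8274
σ²_T = Σσ²ᵢ + 2·Σσ_ij = 6.5572 + 2 × 3.4232 = 13.4036
α = (3/2)·(1 − 6.5572/13.4036) = 0.766

α = 0.766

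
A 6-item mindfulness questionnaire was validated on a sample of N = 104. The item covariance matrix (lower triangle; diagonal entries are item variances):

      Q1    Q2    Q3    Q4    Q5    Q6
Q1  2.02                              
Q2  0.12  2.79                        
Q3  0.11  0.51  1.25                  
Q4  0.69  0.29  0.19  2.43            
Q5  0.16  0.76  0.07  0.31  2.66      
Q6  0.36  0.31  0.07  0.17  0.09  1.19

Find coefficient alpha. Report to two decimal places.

sum of item variances = 2.02 + 2.79 + 1.25 + 2.43 + 2.66 + 1.19 = 12.34
Sum of off-diagonal covariances = 4.21
σ²_T = 12.34 + 2 × 4.21 = 20.76
α = (k/(k−1))·(1 − sum of item variances/σ²_T) = (6/5)·(1 − 12.34/20.76) = 0.49

α = 0.49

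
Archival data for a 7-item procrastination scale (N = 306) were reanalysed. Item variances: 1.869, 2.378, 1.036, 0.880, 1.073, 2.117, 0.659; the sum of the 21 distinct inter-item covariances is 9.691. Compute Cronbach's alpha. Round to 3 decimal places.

sum of item variances = 1.869 + 2.378 + 1.036 + 0.880 + 1.073 + 2.117 + 0.659 = 10.012
Sum of distinct covariances = 9.691
σ²_total = sum of item variances + 2·Σcov = 10.012 + 2 × 9.691 = 29.394
α = (7/6)·(1 − 10.012/29.394) = 0.769

Cronbach's alpha = 0.769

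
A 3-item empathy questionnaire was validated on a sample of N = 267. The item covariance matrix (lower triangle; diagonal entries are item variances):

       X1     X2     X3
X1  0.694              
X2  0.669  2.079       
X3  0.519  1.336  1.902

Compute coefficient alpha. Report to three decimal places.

ΣVar(i) = 0.694 + 2.079 + 1.902 = 4.675
Sum of the distinct covariances = 2.524
Var(T) = 4.675 + 2 × 2.524 = 9.723
α = (k/(k−1))·(1 − ΣVar(i)/Var(T)) = (3/2)·(1 − 4.675/9.723) = 0.779

α = 0.779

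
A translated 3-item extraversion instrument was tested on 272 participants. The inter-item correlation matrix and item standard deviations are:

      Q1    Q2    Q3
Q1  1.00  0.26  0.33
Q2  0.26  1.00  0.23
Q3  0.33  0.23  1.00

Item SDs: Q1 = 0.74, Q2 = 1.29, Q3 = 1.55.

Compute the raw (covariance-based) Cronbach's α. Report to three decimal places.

Σσ²ᵢ = 0.74² + 1.29² + 1.55² = 4.6142
Covariances σ_ij = r_ij · s_i · s_j:
  σ(Q1,Q2) = 0.26 × 0.74 × 1.29 = 0.2482
  σ(Q1,Q3) = 0.33 × 0.74 × 1.55 = 0.3785
  σ(Q2,Q3) = 0.23 × 1.29 × 1.55 = 0.4599
σ²_T = Σσ²ᵢ + 2·Σσ_ij = 4.6142 + 2 × 1.0866 = 6.7874
α = (3/2)·(1 − 4.6142/6.7874) = 0.480

α = 0.480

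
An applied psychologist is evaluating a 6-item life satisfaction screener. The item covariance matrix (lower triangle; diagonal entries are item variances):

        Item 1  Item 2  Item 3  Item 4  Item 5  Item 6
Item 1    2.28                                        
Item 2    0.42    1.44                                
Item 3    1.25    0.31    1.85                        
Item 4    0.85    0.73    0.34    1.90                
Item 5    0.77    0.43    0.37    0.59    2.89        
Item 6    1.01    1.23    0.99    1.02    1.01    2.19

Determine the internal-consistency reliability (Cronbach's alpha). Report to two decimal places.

Cronbach's alpha = 0.77

sum of item variances = 2.28 + 1.44 + 1.85 + 1.90 + 2.89 + 2.19 = 12.55
Sum of the distinct covariances = 11.32
σ²_total = 12.55 + 2 × 11.32 = 35.19
α = (k/(k−1))·(1 − sum of item variances/σ²_total) = (6/5)·(1 − 12.55/35.19) = 0.77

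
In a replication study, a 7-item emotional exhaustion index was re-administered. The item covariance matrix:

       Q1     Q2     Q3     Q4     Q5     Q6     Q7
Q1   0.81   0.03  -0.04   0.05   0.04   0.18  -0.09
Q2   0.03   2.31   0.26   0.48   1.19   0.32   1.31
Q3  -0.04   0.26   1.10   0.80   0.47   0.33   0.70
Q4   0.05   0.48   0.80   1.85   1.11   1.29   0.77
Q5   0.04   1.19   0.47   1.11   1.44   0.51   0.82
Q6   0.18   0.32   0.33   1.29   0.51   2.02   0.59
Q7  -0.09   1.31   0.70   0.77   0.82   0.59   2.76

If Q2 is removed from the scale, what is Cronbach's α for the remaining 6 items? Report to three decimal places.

Remaining items: Q1, Q3, Q4, Q5, Q6, Q7 (k = 6).
ΣVar(i) = 0.81 + 1.10 + 1.85 + 1.44 + 2.02 + 2.76 = 9.98
σ²_total = 9.98 + 2 × 7.53 = 25.04
α (item deleted) = (6/5)·(1 − 9.98/25.04) = 0.722

α = 0.722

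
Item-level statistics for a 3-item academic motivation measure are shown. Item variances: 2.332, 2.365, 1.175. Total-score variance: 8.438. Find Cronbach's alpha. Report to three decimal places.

α = 0.456

sum of item variances = 2.332 + 2.365 + 1.175 = 5.872
α = (k/(k−1))·(1 − sum of item variances/total variance) = (3/2)·(1 − 5.872/8.438) = 0.456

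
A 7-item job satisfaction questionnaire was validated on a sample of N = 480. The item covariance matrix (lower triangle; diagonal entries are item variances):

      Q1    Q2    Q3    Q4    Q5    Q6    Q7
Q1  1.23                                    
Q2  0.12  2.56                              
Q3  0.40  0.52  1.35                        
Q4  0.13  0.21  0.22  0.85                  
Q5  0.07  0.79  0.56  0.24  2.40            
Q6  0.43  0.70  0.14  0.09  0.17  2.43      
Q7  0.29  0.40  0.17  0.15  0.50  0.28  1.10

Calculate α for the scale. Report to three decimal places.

Σσᵢ² = 1.23 + 2.56 + 1.35 + 0.85 + 2.40 + 2.43 + 1.10 = 11.92
Sum of the distinct covariances = 6.58
σ²_T = 11.92 + 2 × 6.58 = 25.08
α = (k/(k−1))·(1 − Σσᵢ²/σ²_T) = (7/6)·(1 − 11.92/25.08) = 0.612

α = 0.612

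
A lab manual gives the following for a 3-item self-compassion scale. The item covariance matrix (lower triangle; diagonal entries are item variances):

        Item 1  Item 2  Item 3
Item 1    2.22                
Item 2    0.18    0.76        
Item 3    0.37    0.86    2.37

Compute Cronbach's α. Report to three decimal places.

Cronbach's α = 0.518

sum of item variances = 2.22 + 0.76 + 2.37 = 5.35
Sum of off-diagonal covariances = 1.41
σ²_T = 5.35 + 2 × 1.41 = 8.17
α = (k/(k−1))·(1 − sum of item variances/σ²_T) = (3/2)·(1 − 5.35/8.17) = 0.518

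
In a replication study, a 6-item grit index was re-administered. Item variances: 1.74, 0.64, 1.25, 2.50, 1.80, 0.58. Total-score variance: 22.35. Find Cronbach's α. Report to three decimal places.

Σσᵢ² = 1.74 + 0.64 + 1.25 + 2.50 + 1.80 + 0.58 = 8.51
α = (k/(k−1))·(1 − Σσᵢ²/Var(T)) = (6/5)·(1 − 8.51/22.35) = 0.743

Cronbach's α = 0.743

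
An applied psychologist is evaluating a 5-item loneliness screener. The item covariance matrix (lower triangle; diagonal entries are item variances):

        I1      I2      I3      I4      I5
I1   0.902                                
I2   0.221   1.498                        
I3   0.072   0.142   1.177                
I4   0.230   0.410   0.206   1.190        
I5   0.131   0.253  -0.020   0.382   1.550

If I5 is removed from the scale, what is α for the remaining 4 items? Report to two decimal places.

α = 0.47

Remaining items: I1, I2, I3, I4 (k = 4).
sum of item variances = 0.902 + 1.498 + 1.177 + 1.190 = 4.767
Var(T) = 4.767 + 2 × 1.281 = 7.329
α (item deleted) = (4/3)·(1 − 4.767/7.329) = 0.47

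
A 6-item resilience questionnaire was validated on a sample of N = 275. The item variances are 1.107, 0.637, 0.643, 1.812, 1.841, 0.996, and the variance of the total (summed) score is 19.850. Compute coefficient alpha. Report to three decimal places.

α = 0.775

sum of item variances = 1.107 + 0.637 + 0.643 + 1.812 + 1.841 + 0.996 = 7.036
α = (k/(k−1))·(1 − sum of item variances/Var(T)) = (6/5)·(1 − 7.036/19.850) = 0.775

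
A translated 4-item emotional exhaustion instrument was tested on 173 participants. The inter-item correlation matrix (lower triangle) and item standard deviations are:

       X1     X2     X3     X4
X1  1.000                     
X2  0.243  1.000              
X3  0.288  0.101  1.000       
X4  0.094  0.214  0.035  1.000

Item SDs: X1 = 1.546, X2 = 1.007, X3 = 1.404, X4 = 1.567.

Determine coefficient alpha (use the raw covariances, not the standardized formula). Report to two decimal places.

Σσ²ᵢ = 1.546² + 1.007² + 1.404² + 1.567² = 7.8309
Covariances σ_ij = r_ij · s_i · s_j:
  σ(X1,X2) = 0.243 × 1.546 × 1.007 = 0.3783
  σ(X1,X3) = 0.288 × 1.546 × 1.404 = 0.6251
  σ(X1,X4) = 0.094 × 1.546 × 1.567 = 0.2277
  σ(X2,X3) = 0.101 × 1.007 × 1.404 = 0.1428
  σ(X2,X4) = 0.214 × 1.007 × 1.567 = 0.3377
  σ(X3,X4) = 0.035 × 1.404 × 1.567 = 0.0770
σ²_T = Σσ²ᵢ + 2·Σσ_ij = 7.8309 + 2 × 1.7886 = 11.4081
α = (4/3)·(1 − 7.8309/11.4081) = 0.42

α = 0.42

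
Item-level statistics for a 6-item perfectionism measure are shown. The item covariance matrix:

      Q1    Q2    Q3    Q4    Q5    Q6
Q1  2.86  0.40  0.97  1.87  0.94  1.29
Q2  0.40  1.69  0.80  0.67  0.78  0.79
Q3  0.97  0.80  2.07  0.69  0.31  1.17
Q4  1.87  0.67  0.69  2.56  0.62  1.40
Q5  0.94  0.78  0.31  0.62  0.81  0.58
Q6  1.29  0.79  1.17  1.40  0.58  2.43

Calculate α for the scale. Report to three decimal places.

sum of item variances = 2.86 + 1.69 + 2.07 + 2.56 + 0.81 + 2.43 = 12.42
Sum of off-diagonal covariances = 13.28
σ²_T = 12.42 + 2 × 13.28 = 38.98
α = (k/(k−1))·(1 − sum of item variances/σ²_T) = (6/5)·(1 − 12.42/38.98) = 0.818

α = 0.818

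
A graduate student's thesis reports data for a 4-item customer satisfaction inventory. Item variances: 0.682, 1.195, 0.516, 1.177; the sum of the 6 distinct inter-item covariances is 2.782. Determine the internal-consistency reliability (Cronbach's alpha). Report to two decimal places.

Cronbach's alpha = 0.81

Σσ²ᵢ = 0.682 + 1.195 + 0.516 + 1.177 = 3.570
Sum of distinct covariances = 2.782
total variance = Σσ²ᵢ + 2·Σcov = 3.570 + 2 × 2.782 = 9.134
α = (4/3)·(1 − 3.570/9.134) = 0.81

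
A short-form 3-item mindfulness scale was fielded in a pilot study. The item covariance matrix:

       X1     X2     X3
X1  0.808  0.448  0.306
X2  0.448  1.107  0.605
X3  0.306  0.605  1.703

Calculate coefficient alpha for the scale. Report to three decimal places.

ΣVar(i) = 0.808 + 1.107 + 1.703 = 3.618
Sum of off-diagonal covariances = 1.359
Var(T) = 3.618 + 2 × 1.359 = 6.336
α = (k/(k−1))·(1 − ΣVar(i)/Var(T)) = (3/2)·(1 − 3.618/6.336) = 0.643

coefficient alpha = 0.643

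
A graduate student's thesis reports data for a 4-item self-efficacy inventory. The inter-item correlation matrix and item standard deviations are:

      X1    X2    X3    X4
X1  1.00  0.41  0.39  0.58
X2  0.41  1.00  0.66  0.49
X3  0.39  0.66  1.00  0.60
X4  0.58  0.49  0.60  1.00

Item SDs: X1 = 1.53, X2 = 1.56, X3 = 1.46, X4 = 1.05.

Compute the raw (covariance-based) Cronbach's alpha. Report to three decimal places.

α = 0.800

Σσ²ᵢ = 1.53² + 1.56² + 1.46² + 1.05² = 8.0086
Covariances σ_ij = r_ij · s_i · s_j:
  σ(X1,X2) = 0.41 × 1.53 × 1.56 = 0.9786
  σ(X1,X3) = 0.39 × 1.53 × 1.46 = 0.8712
  σ(X1,X4) = 0.58 × 1.53 × 1.05 = 0.9318
  σ(X2,X3) = 0.66 × 1.56 × 1.46 = 1.5032
  σ(X2,X4) = 0.49 × 1.56 × 1.05 = 0.8026
  σ(X3,X4) = 0.60 × 1.46 × 1.05 = 0.9198
σ²_T = Σσ²ᵢ + 2·Σσ_ij = 8.0086 + 2 × 6.0072 = 20.0230
α = (4/3)·(1 − 8.0086/20.0230) = 0.800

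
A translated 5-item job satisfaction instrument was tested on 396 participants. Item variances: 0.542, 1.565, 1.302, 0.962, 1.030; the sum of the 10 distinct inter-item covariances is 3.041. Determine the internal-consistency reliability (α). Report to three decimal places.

α = 0.662

Σσ²ᵢ = 0.542 + 1.565 + 1.302 + 0.962 + 1.030 = 5.401
Sum of distinct covariances = 3.041
σ²_total = Σσ²ᵢ + 2·Σcov = 5.401 + 2 × 3.041 = 11.483
α = (5/4)·(1 − 5.401/11.483) = 0.662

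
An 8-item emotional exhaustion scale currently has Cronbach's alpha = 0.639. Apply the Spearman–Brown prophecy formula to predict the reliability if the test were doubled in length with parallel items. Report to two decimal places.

predicted reliability = 0.78

Length factor m = 2
α' = m·α / (1 + (m−1)·α)
   = 2 × 0.639 / (1 + (2 − 1) × 0.639)
   = 1.2780 / 1.6390 = 0.78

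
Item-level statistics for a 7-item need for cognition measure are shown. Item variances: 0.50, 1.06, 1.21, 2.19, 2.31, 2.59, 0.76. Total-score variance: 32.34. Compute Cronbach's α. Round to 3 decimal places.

sum of item variances = 0.50 + 1.06 + 1.21 + 2.19 + 2.31 + 2.59 + 0.76 = 10.62
α = (k/(k−1))·(1 − sum of item variances/σ²_T) = (7/6)·(1 − 10.62/32.34) = 0.784

α = 0.784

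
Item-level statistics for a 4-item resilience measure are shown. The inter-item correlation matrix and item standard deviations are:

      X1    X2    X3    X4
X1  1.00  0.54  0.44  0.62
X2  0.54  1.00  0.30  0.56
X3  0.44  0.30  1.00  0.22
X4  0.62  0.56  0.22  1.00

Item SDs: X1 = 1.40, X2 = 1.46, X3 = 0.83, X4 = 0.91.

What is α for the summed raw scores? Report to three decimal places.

α = 0.757

Σσ²ᵢ = 1.40² + 1.46² + 0.83² + 0.91² = 5.6086
Covariances σ_ij = r_ij · s_i · s_j:
  σ(X1,X2) = 0.54 × 1.40 × 1.46 = 1.1038
  σ(X1,X3) = 0.44 × 1.40 × 0.83 = 0.5113
  σ(X1,X4) = 0.62 × 1.40 × 0.91 = 0.7899
  σ(X2,X3) = 0.30 × 1.46 × 0.83 = 0.3635
  σ(X2,X4) = 0.56 × 1.46 × 0.91 = 0.7440
  σ(X3,X4) = 0.22 × 0.83 × 0.91 = 0.1662
σ²_T = Σσ²ᵢ + 2·Σσ_ij = 5.6086 + 2 × 3.6787 = 12.9660
α = (4/3)·(1 − 5.6086/12.9660) = 0.757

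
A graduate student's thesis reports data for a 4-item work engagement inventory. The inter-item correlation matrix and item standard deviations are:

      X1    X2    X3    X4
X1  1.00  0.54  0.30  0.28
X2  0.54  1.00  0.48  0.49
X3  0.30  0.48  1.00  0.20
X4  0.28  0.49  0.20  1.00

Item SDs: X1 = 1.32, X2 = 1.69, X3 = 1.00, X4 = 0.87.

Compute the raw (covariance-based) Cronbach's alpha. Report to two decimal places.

Σσ²ᵢ = 1.32² + 1.69² + 1.00² + 0.87² = 6.3554
Covariances σ_ij = r_ij · s_i · s_j:
  σ(X1,X2) = 0.54 × 1.32 × 1.69 = 1.2046
  σ(X1,X3) = 0.30 × 1.32 × 1.00 = 0.3960
  σ(X1,X4) = 0.28 × 1.32 × 0.87 = 0.3216
  σ(X2,X3) = 0.48 × 1.69 × 1.00 = 0.8112
  σ(X2,X4) = 0.49 × 1.69 × 0.87 = 0.7204
  σ(X3,X4) = 0.20 × 1.00 × 0.87 = 0.1740
σ²_T = Σσ²ᵢ + 2·Σσ_ij = 6.3554 + 2 × 3.6278 = 13.6110
α = (4/3)·(1 − 6.3554/13.6110) = 0.71

α = 0.71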